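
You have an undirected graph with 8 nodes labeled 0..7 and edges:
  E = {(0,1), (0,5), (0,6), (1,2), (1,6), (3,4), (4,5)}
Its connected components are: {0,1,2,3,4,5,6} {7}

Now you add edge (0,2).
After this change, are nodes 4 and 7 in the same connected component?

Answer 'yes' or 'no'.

Initial components: {0,1,2,3,4,5,6} {7}
Adding edge (0,2): both already in same component {0,1,2,3,4,5,6}. No change.
New components: {0,1,2,3,4,5,6} {7}
Are 4 and 7 in the same component? no

Answer: no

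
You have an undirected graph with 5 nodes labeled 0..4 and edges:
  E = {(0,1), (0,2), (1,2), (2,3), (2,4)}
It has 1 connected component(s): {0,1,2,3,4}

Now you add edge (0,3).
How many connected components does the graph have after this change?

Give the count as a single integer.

Initial component count: 1
Add (0,3): endpoints already in same component. Count unchanged: 1.
New component count: 1

Answer: 1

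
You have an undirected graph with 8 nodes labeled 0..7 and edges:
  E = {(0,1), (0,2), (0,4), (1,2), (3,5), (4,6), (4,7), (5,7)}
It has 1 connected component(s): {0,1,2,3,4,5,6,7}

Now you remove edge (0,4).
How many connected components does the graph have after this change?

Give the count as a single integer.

Initial component count: 1
Remove (0,4): it was a bridge. Count increases: 1 -> 2.
  After removal, components: {0,1,2} {3,4,5,6,7}
New component count: 2

Answer: 2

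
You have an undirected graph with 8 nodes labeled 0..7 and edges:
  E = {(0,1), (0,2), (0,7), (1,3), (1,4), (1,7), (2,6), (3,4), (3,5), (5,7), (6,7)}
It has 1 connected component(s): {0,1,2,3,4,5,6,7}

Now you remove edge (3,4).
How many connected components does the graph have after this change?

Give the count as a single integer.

Initial component count: 1
Remove (3,4): not a bridge. Count unchanged: 1.
  After removal, components: {0,1,2,3,4,5,6,7}
New component count: 1

Answer: 1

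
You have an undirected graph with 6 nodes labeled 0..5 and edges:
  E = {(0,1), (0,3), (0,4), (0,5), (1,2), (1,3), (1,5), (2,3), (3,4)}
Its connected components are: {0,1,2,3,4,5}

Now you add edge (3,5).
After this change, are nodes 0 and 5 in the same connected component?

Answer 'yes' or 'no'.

Answer: yes

Derivation:
Initial components: {0,1,2,3,4,5}
Adding edge (3,5): both already in same component {0,1,2,3,4,5}. No change.
New components: {0,1,2,3,4,5}
Are 0 and 5 in the same component? yes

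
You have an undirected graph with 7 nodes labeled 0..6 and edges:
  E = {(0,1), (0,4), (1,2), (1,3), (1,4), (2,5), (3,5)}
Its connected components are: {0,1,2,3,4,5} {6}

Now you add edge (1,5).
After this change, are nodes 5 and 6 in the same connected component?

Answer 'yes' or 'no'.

Answer: no

Derivation:
Initial components: {0,1,2,3,4,5} {6}
Adding edge (1,5): both already in same component {0,1,2,3,4,5}. No change.
New components: {0,1,2,3,4,5} {6}
Are 5 and 6 in the same component? no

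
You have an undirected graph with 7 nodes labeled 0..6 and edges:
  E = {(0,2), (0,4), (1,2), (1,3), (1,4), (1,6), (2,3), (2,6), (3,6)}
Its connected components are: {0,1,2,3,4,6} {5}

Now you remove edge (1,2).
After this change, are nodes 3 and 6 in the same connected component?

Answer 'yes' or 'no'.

Answer: yes

Derivation:
Initial components: {0,1,2,3,4,6} {5}
Removing edge (1,2): not a bridge — component count unchanged at 2.
New components: {0,1,2,3,4,6} {5}
Are 3 and 6 in the same component? yes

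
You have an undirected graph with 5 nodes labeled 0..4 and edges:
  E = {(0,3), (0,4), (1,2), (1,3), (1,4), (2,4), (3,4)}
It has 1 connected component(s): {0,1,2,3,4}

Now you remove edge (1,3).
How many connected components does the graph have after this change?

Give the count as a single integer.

Answer: 1

Derivation:
Initial component count: 1
Remove (1,3): not a bridge. Count unchanged: 1.
  After removal, components: {0,1,2,3,4}
New component count: 1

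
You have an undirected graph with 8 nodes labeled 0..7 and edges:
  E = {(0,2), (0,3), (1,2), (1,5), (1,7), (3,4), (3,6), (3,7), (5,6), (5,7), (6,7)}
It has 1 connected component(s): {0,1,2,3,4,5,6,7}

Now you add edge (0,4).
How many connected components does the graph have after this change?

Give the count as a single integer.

Answer: 1

Derivation:
Initial component count: 1
Add (0,4): endpoints already in same component. Count unchanged: 1.
New component count: 1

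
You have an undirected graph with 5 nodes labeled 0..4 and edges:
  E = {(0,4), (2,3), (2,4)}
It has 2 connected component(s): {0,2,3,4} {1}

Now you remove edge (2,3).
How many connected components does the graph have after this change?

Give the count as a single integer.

Answer: 3

Derivation:
Initial component count: 2
Remove (2,3): it was a bridge. Count increases: 2 -> 3.
  After removal, components: {0,2,4} {1} {3}
New component count: 3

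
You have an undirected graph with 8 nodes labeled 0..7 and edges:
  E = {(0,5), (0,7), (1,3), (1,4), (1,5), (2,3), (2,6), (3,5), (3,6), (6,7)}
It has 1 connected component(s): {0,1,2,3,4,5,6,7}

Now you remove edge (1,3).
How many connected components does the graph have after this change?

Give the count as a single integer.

Initial component count: 1
Remove (1,3): not a bridge. Count unchanged: 1.
  After removal, components: {0,1,2,3,4,5,6,7}
New component count: 1

Answer: 1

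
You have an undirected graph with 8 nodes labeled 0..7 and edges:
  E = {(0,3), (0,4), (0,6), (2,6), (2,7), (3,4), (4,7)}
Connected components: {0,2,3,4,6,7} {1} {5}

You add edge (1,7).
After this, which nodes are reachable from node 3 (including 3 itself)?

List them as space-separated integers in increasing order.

Answer: 0 1 2 3 4 6 7

Derivation:
Before: nodes reachable from 3: {0,2,3,4,6,7}
Adding (1,7): merges 3's component with another. Reachability grows.
After: nodes reachable from 3: {0,1,2,3,4,6,7}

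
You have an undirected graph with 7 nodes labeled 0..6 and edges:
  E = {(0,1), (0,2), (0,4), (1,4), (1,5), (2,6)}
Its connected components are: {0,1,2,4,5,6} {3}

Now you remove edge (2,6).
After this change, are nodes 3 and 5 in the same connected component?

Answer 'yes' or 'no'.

Answer: no

Derivation:
Initial components: {0,1,2,4,5,6} {3}
Removing edge (2,6): it was a bridge — component count 2 -> 3.
New components: {0,1,2,4,5} {3} {6}
Are 3 and 5 in the same component? no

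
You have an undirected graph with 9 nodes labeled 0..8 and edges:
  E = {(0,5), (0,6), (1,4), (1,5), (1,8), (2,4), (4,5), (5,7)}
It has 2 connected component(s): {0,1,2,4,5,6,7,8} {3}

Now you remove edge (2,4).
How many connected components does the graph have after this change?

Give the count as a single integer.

Answer: 3

Derivation:
Initial component count: 2
Remove (2,4): it was a bridge. Count increases: 2 -> 3.
  After removal, components: {0,1,4,5,6,7,8} {2} {3}
New component count: 3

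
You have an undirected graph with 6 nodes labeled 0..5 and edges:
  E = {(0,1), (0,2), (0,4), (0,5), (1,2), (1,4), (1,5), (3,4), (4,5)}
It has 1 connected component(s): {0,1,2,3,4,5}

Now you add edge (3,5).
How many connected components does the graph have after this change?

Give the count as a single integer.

Answer: 1

Derivation:
Initial component count: 1
Add (3,5): endpoints already in same component. Count unchanged: 1.
New component count: 1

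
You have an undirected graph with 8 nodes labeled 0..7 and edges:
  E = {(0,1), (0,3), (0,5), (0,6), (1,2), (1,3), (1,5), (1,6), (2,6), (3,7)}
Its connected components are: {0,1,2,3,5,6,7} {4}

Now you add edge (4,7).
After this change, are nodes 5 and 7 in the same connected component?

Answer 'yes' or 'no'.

Initial components: {0,1,2,3,5,6,7} {4}
Adding edge (4,7): merges {4} and {0,1,2,3,5,6,7}.
New components: {0,1,2,3,4,5,6,7}
Are 5 and 7 in the same component? yes

Answer: yes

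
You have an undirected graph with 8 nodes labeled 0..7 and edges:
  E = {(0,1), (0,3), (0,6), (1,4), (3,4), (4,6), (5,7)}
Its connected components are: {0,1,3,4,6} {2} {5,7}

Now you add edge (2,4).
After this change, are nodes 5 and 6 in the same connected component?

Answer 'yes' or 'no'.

Initial components: {0,1,3,4,6} {2} {5,7}
Adding edge (2,4): merges {2} and {0,1,3,4,6}.
New components: {0,1,2,3,4,6} {5,7}
Are 5 and 6 in the same component? no

Answer: no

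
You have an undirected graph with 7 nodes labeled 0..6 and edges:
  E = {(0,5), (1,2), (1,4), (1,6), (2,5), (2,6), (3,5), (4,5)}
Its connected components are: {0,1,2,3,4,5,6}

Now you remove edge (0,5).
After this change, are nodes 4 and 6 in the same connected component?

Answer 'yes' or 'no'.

Initial components: {0,1,2,3,4,5,6}
Removing edge (0,5): it was a bridge — component count 1 -> 2.
New components: {0} {1,2,3,4,5,6}
Are 4 and 6 in the same component? yes

Answer: yes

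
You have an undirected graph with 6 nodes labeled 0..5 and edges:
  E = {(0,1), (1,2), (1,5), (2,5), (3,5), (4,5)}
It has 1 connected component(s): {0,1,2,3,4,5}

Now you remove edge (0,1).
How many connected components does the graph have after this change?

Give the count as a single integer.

Answer: 2

Derivation:
Initial component count: 1
Remove (0,1): it was a bridge. Count increases: 1 -> 2.
  After removal, components: {0} {1,2,3,4,5}
New component count: 2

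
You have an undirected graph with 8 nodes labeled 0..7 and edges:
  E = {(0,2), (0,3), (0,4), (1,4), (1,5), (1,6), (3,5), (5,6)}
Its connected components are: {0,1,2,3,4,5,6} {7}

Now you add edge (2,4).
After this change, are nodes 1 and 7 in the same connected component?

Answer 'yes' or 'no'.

Initial components: {0,1,2,3,4,5,6} {7}
Adding edge (2,4): both already in same component {0,1,2,3,4,5,6}. No change.
New components: {0,1,2,3,4,5,6} {7}
Are 1 and 7 in the same component? no

Answer: no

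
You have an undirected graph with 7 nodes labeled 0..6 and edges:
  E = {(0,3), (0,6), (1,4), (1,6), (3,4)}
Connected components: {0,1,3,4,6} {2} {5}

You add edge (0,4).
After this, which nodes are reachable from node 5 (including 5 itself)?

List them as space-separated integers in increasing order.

Before: nodes reachable from 5: {5}
Adding (0,4): both endpoints already in same component. Reachability from 5 unchanged.
After: nodes reachable from 5: {5}

Answer: 5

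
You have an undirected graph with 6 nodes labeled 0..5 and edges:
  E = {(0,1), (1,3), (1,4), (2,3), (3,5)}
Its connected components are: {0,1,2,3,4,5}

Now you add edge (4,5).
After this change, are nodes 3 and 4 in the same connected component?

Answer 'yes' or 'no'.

Answer: yes

Derivation:
Initial components: {0,1,2,3,4,5}
Adding edge (4,5): both already in same component {0,1,2,3,4,5}. No change.
New components: {0,1,2,3,4,5}
Are 3 and 4 in the same component? yes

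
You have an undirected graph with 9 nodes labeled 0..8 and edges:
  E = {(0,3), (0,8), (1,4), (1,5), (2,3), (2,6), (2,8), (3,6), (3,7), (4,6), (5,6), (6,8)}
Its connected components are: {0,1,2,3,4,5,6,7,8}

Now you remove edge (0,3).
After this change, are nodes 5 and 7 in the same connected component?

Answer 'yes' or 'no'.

Answer: yes

Derivation:
Initial components: {0,1,2,3,4,5,6,7,8}
Removing edge (0,3): not a bridge — component count unchanged at 1.
New components: {0,1,2,3,4,5,6,7,8}
Are 5 and 7 in the same component? yes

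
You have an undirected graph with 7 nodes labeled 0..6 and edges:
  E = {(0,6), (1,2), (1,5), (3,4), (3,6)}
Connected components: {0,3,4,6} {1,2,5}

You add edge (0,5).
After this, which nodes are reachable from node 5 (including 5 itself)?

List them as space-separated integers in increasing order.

Before: nodes reachable from 5: {1,2,5}
Adding (0,5): merges 5's component with another. Reachability grows.
After: nodes reachable from 5: {0,1,2,3,4,5,6}

Answer: 0 1 2 3 4 5 6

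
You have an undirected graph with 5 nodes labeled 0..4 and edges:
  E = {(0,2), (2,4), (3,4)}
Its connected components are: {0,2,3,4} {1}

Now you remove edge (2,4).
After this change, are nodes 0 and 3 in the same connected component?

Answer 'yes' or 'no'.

Answer: no

Derivation:
Initial components: {0,2,3,4} {1}
Removing edge (2,4): it was a bridge — component count 2 -> 3.
New components: {0,2} {1} {3,4}
Are 0 and 3 in the same component? no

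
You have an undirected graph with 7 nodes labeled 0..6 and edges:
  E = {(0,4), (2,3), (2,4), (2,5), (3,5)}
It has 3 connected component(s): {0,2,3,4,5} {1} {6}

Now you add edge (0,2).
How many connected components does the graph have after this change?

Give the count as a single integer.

Answer: 3

Derivation:
Initial component count: 3
Add (0,2): endpoints already in same component. Count unchanged: 3.
New component count: 3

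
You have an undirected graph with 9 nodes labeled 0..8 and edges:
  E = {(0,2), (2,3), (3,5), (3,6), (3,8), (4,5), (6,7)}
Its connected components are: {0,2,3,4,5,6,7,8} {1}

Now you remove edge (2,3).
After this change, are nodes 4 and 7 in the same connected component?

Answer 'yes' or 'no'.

Initial components: {0,2,3,4,5,6,7,8} {1}
Removing edge (2,3): it was a bridge — component count 2 -> 3.
New components: {0,2} {1} {3,4,5,6,7,8}
Are 4 and 7 in the same component? yes

Answer: yes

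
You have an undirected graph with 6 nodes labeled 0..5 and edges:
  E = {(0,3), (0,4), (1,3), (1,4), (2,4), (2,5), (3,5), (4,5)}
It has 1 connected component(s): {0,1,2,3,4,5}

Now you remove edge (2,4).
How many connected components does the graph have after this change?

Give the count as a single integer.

Initial component count: 1
Remove (2,4): not a bridge. Count unchanged: 1.
  After removal, components: {0,1,2,3,4,5}
New component count: 1

Answer: 1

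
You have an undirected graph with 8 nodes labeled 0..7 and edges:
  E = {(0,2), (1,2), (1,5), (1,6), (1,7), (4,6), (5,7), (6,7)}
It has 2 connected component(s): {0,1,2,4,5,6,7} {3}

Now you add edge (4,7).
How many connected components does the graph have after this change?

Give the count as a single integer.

Answer: 2

Derivation:
Initial component count: 2
Add (4,7): endpoints already in same component. Count unchanged: 2.
New component count: 2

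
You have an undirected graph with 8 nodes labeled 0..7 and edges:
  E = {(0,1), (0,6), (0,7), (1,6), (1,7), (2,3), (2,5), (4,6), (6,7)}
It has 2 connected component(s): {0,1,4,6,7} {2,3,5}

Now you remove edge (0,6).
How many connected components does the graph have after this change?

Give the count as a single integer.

Initial component count: 2
Remove (0,6): not a bridge. Count unchanged: 2.
  After removal, components: {0,1,4,6,7} {2,3,5}
New component count: 2

Answer: 2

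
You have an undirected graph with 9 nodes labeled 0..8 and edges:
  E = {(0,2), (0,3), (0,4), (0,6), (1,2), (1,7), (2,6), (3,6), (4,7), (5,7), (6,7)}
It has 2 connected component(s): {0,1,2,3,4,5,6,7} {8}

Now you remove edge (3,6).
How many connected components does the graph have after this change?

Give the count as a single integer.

Initial component count: 2
Remove (3,6): not a bridge. Count unchanged: 2.
  After removal, components: {0,1,2,3,4,5,6,7} {8}
New component count: 2

Answer: 2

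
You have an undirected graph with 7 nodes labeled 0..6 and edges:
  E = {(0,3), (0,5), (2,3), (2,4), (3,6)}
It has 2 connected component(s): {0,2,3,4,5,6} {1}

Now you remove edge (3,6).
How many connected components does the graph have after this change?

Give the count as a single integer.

Answer: 3

Derivation:
Initial component count: 2
Remove (3,6): it was a bridge. Count increases: 2 -> 3.
  After removal, components: {0,2,3,4,5} {1} {6}
New component count: 3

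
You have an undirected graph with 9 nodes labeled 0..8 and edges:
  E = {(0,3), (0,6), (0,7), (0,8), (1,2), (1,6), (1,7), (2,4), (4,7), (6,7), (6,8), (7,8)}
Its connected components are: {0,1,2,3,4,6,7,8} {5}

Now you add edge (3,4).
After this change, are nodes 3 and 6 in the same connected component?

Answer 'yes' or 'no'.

Answer: yes

Derivation:
Initial components: {0,1,2,3,4,6,7,8} {5}
Adding edge (3,4): both already in same component {0,1,2,3,4,6,7,8}. No change.
New components: {0,1,2,3,4,6,7,8} {5}
Are 3 and 6 in the same component? yes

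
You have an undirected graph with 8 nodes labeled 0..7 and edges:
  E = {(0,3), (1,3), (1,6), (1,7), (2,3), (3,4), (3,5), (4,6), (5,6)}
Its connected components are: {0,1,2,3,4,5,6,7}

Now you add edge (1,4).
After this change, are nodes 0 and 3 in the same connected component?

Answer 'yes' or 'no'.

Answer: yes

Derivation:
Initial components: {0,1,2,3,4,5,6,7}
Adding edge (1,4): both already in same component {0,1,2,3,4,5,6,7}. No change.
New components: {0,1,2,3,4,5,6,7}
Are 0 and 3 in the same component? yes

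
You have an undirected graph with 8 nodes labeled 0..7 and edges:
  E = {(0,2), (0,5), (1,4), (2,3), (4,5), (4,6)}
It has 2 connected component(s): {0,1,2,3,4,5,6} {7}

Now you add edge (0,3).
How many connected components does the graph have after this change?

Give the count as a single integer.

Answer: 2

Derivation:
Initial component count: 2
Add (0,3): endpoints already in same component. Count unchanged: 2.
New component count: 2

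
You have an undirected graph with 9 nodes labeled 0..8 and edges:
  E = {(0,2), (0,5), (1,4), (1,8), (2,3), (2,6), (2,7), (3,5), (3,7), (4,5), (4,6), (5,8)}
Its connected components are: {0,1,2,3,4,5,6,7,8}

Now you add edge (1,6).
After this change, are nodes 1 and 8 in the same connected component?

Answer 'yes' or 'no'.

Initial components: {0,1,2,3,4,5,6,7,8}
Adding edge (1,6): both already in same component {0,1,2,3,4,5,6,7,8}. No change.
New components: {0,1,2,3,4,5,6,7,8}
Are 1 and 8 in the same component? yes

Answer: yes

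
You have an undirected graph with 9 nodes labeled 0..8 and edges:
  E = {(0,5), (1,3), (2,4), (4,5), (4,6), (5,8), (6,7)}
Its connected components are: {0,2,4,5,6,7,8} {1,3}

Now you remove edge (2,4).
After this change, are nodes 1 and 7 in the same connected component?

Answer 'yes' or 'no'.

Initial components: {0,2,4,5,6,7,8} {1,3}
Removing edge (2,4): it was a bridge — component count 2 -> 3.
New components: {0,4,5,6,7,8} {1,3} {2}
Are 1 and 7 in the same component? no

Answer: no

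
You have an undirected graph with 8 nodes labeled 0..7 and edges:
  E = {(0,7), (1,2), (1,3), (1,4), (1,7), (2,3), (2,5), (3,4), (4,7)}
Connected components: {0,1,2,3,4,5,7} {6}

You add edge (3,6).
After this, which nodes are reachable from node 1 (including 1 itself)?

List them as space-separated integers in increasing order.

Answer: 0 1 2 3 4 5 6 7

Derivation:
Before: nodes reachable from 1: {0,1,2,3,4,5,7}
Adding (3,6): merges 1's component with another. Reachability grows.
After: nodes reachable from 1: {0,1,2,3,4,5,6,7}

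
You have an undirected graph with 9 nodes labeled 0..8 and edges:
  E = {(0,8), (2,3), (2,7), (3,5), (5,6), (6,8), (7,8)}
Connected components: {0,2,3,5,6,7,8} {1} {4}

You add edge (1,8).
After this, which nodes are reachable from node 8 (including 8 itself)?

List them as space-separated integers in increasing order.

Answer: 0 1 2 3 5 6 7 8

Derivation:
Before: nodes reachable from 8: {0,2,3,5,6,7,8}
Adding (1,8): merges 8's component with another. Reachability grows.
After: nodes reachable from 8: {0,1,2,3,5,6,7,8}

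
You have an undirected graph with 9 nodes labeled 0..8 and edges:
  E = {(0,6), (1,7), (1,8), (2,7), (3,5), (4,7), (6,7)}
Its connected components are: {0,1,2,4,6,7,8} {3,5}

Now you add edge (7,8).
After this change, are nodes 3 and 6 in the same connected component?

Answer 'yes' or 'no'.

Initial components: {0,1,2,4,6,7,8} {3,5}
Adding edge (7,8): both already in same component {0,1,2,4,6,7,8}. No change.
New components: {0,1,2,4,6,7,8} {3,5}
Are 3 and 6 in the same component? no

Answer: no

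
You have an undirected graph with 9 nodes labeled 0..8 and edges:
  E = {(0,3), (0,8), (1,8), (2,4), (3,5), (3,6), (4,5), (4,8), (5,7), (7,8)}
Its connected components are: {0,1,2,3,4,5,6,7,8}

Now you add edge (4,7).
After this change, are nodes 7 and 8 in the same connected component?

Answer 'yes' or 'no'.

Initial components: {0,1,2,3,4,5,6,7,8}
Adding edge (4,7): both already in same component {0,1,2,3,4,5,6,7,8}. No change.
New components: {0,1,2,3,4,5,6,7,8}
Are 7 and 8 in the same component? yes

Answer: yes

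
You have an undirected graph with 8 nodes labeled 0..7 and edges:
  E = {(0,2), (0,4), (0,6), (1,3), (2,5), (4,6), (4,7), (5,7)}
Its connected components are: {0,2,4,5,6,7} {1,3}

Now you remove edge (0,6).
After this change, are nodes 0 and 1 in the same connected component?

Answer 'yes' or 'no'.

Initial components: {0,2,4,5,6,7} {1,3}
Removing edge (0,6): not a bridge — component count unchanged at 2.
New components: {0,2,4,5,6,7} {1,3}
Are 0 and 1 in the same component? no

Answer: no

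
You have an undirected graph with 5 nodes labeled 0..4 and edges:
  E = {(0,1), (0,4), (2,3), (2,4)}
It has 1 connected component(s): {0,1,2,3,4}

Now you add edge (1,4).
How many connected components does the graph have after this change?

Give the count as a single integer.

Initial component count: 1
Add (1,4): endpoints already in same component. Count unchanged: 1.
New component count: 1

Answer: 1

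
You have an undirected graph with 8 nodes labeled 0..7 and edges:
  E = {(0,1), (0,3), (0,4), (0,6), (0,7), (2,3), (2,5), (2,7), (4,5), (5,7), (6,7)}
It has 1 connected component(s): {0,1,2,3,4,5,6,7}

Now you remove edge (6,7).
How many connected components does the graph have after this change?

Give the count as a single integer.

Answer: 1

Derivation:
Initial component count: 1
Remove (6,7): not a bridge. Count unchanged: 1.
  After removal, components: {0,1,2,3,4,5,6,7}
New component count: 1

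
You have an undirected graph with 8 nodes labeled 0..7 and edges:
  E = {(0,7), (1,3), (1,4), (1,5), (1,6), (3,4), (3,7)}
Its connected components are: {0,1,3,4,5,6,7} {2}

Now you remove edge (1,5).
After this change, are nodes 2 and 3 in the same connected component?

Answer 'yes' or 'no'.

Answer: no

Derivation:
Initial components: {0,1,3,4,5,6,7} {2}
Removing edge (1,5): it was a bridge — component count 2 -> 3.
New components: {0,1,3,4,6,7} {2} {5}
Are 2 and 3 in the same component? no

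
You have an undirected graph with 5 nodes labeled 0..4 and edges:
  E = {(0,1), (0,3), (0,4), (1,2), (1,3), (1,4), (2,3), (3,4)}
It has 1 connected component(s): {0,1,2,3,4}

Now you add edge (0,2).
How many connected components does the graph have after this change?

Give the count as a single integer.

Initial component count: 1
Add (0,2): endpoints already in same component. Count unchanged: 1.
New component count: 1

Answer: 1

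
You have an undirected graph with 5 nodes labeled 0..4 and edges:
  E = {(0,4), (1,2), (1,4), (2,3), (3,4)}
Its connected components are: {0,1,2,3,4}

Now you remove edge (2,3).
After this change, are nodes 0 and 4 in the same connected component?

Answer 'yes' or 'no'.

Initial components: {0,1,2,3,4}
Removing edge (2,3): not a bridge — component count unchanged at 1.
New components: {0,1,2,3,4}
Are 0 and 4 in the same component? yes

Answer: yes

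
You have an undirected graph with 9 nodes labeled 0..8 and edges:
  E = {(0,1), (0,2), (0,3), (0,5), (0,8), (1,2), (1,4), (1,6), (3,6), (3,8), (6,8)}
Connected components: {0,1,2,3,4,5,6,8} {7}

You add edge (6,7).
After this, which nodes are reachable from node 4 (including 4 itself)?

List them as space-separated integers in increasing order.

Before: nodes reachable from 4: {0,1,2,3,4,5,6,8}
Adding (6,7): merges 4's component with another. Reachability grows.
After: nodes reachable from 4: {0,1,2,3,4,5,6,7,8}

Answer: 0 1 2 3 4 5 6 7 8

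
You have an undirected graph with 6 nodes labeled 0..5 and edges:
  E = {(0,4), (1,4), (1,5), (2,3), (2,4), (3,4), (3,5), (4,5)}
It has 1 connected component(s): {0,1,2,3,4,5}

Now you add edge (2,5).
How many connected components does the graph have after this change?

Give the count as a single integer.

Initial component count: 1
Add (2,5): endpoints already in same component. Count unchanged: 1.
New component count: 1

Answer: 1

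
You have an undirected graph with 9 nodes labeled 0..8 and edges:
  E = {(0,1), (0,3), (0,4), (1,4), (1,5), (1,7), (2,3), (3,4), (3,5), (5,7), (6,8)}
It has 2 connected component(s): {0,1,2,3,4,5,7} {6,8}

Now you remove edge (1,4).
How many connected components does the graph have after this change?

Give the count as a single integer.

Answer: 2

Derivation:
Initial component count: 2
Remove (1,4): not a bridge. Count unchanged: 2.
  After removal, components: {0,1,2,3,4,5,7} {6,8}
New component count: 2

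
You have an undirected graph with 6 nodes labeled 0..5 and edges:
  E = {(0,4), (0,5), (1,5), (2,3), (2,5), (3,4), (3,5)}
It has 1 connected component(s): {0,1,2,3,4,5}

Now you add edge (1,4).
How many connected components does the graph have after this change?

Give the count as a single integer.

Initial component count: 1
Add (1,4): endpoints already in same component. Count unchanged: 1.
New component count: 1

Answer: 1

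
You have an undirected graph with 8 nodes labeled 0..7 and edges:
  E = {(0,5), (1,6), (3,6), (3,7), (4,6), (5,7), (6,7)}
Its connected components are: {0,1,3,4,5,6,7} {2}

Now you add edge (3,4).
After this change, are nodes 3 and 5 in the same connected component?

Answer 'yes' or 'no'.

Answer: yes

Derivation:
Initial components: {0,1,3,4,5,6,7} {2}
Adding edge (3,4): both already in same component {0,1,3,4,5,6,7}. No change.
New components: {0,1,3,4,5,6,7} {2}
Are 3 and 5 in the same component? yes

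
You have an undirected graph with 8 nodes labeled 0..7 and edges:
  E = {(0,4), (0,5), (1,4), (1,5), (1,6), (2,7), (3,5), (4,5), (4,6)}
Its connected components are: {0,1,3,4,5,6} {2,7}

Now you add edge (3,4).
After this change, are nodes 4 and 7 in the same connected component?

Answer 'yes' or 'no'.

Answer: no

Derivation:
Initial components: {0,1,3,4,5,6} {2,7}
Adding edge (3,4): both already in same component {0,1,3,4,5,6}. No change.
New components: {0,1,3,4,5,6} {2,7}
Are 4 and 7 in the same component? no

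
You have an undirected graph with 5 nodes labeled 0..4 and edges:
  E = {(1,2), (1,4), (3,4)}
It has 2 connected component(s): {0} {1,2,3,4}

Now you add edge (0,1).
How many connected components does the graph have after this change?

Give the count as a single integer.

Initial component count: 2
Add (0,1): merges two components. Count decreases: 2 -> 1.
New component count: 1

Answer: 1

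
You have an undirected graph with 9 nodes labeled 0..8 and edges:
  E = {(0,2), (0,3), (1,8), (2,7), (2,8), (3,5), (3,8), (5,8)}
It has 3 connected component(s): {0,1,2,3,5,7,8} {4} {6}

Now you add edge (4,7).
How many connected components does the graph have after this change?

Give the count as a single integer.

Initial component count: 3
Add (4,7): merges two components. Count decreases: 3 -> 2.
New component count: 2

Answer: 2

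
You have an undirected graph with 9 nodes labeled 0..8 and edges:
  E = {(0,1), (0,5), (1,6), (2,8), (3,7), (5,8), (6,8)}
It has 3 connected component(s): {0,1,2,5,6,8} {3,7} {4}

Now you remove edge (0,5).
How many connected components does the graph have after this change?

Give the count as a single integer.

Initial component count: 3
Remove (0,5): not a bridge. Count unchanged: 3.
  After removal, components: {0,1,2,5,6,8} {3,7} {4}
New component count: 3

Answer: 3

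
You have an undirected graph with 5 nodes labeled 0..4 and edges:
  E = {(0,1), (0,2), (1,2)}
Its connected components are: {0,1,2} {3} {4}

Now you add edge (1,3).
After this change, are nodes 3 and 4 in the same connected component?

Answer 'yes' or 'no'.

Answer: no

Derivation:
Initial components: {0,1,2} {3} {4}
Adding edge (1,3): merges {0,1,2} and {3}.
New components: {0,1,2,3} {4}
Are 3 and 4 in the same component? no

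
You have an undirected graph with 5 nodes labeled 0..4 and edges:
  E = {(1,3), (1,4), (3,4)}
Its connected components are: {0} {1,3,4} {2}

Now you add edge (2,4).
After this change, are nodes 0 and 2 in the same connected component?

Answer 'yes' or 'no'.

Answer: no

Derivation:
Initial components: {0} {1,3,4} {2}
Adding edge (2,4): merges {2} and {1,3,4}.
New components: {0} {1,2,3,4}
Are 0 and 2 in the same component? no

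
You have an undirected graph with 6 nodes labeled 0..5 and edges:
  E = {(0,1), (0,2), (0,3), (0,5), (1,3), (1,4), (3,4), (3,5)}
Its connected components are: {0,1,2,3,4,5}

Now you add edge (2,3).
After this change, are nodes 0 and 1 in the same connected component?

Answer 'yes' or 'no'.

Answer: yes

Derivation:
Initial components: {0,1,2,3,4,5}
Adding edge (2,3): both already in same component {0,1,2,3,4,5}. No change.
New components: {0,1,2,3,4,5}
Are 0 and 1 in the same component? yes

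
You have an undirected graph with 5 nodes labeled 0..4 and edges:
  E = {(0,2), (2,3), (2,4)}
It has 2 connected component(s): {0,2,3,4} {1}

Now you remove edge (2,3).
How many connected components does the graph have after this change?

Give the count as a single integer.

Answer: 3

Derivation:
Initial component count: 2
Remove (2,3): it was a bridge. Count increases: 2 -> 3.
  After removal, components: {0,2,4} {1} {3}
New component count: 3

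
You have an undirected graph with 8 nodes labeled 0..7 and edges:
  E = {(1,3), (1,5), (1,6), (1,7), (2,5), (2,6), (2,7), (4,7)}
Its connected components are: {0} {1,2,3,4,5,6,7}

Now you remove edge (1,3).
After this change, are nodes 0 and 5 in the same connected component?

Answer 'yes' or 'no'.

Answer: no

Derivation:
Initial components: {0} {1,2,3,4,5,6,7}
Removing edge (1,3): it was a bridge — component count 2 -> 3.
New components: {0} {1,2,4,5,6,7} {3}
Are 0 and 5 in the same component? no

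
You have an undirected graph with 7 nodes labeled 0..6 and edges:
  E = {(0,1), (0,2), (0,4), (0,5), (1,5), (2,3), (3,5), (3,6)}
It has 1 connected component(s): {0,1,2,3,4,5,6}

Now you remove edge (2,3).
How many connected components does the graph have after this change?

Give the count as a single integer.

Answer: 1

Derivation:
Initial component count: 1
Remove (2,3): not a bridge. Count unchanged: 1.
  After removal, components: {0,1,2,3,4,5,6}
New component count: 1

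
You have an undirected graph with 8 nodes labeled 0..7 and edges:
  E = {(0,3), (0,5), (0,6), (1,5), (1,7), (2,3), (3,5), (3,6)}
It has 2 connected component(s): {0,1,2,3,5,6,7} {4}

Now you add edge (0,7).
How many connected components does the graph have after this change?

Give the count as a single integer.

Answer: 2

Derivation:
Initial component count: 2
Add (0,7): endpoints already in same component. Count unchanged: 2.
New component count: 2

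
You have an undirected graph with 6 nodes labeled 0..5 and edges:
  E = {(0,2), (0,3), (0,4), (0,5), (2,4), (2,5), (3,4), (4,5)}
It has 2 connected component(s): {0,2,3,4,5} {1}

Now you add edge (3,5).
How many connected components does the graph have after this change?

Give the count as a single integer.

Answer: 2

Derivation:
Initial component count: 2
Add (3,5): endpoints already in same component. Count unchanged: 2.
New component count: 2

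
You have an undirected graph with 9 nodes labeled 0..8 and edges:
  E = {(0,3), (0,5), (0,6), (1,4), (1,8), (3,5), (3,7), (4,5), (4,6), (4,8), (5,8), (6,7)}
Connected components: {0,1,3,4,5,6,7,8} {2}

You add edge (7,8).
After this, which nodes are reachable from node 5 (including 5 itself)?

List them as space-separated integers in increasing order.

Answer: 0 1 3 4 5 6 7 8

Derivation:
Before: nodes reachable from 5: {0,1,3,4,5,6,7,8}
Adding (7,8): both endpoints already in same component. Reachability from 5 unchanged.
After: nodes reachable from 5: {0,1,3,4,5,6,7,8}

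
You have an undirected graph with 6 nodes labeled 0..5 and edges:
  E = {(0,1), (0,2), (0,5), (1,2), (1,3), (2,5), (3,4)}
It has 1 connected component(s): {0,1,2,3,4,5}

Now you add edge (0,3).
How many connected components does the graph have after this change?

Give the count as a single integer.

Answer: 1

Derivation:
Initial component count: 1
Add (0,3): endpoints already in same component. Count unchanged: 1.
New component count: 1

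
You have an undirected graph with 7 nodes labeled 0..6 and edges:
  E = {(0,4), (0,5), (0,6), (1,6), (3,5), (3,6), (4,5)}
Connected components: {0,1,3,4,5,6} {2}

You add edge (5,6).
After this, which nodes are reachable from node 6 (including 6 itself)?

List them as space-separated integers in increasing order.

Before: nodes reachable from 6: {0,1,3,4,5,6}
Adding (5,6): both endpoints already in same component. Reachability from 6 unchanged.
After: nodes reachable from 6: {0,1,3,4,5,6}

Answer: 0 1 3 4 5 6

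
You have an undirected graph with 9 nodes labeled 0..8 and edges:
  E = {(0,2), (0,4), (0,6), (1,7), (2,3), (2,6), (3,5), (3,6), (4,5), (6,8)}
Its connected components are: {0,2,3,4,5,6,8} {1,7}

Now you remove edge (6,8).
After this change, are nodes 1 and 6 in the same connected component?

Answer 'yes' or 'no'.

Initial components: {0,2,3,4,5,6,8} {1,7}
Removing edge (6,8): it was a bridge — component count 2 -> 3.
New components: {0,2,3,4,5,6} {1,7} {8}
Are 1 and 6 in the same component? no

Answer: no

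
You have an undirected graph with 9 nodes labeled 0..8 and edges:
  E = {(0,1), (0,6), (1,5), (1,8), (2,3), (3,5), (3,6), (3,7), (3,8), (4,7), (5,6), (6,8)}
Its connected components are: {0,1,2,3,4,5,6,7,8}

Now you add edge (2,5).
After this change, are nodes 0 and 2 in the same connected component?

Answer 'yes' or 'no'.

Answer: yes

Derivation:
Initial components: {0,1,2,3,4,5,6,7,8}
Adding edge (2,5): both already in same component {0,1,2,3,4,5,6,7,8}. No change.
New components: {0,1,2,3,4,5,6,7,8}
Are 0 and 2 in the same component? yes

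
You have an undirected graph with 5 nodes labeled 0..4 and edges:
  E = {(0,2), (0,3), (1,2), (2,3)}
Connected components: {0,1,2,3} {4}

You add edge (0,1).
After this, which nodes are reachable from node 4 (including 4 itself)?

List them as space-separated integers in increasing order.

Answer: 4

Derivation:
Before: nodes reachable from 4: {4}
Adding (0,1): both endpoints already in same component. Reachability from 4 unchanged.
After: nodes reachable from 4: {4}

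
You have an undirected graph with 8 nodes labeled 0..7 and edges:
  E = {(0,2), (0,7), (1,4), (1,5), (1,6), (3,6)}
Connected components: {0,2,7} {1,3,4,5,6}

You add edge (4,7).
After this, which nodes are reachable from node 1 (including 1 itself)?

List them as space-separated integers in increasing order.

Before: nodes reachable from 1: {1,3,4,5,6}
Adding (4,7): merges 1's component with another. Reachability grows.
After: nodes reachable from 1: {0,1,2,3,4,5,6,7}

Answer: 0 1 2 3 4 5 6 7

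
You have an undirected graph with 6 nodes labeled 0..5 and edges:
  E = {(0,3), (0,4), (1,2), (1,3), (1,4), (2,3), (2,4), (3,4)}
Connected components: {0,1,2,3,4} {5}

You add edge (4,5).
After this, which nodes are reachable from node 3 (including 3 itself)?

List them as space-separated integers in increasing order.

Answer: 0 1 2 3 4 5

Derivation:
Before: nodes reachable from 3: {0,1,2,3,4}
Adding (4,5): merges 3's component with another. Reachability grows.
After: nodes reachable from 3: {0,1,2,3,4,5}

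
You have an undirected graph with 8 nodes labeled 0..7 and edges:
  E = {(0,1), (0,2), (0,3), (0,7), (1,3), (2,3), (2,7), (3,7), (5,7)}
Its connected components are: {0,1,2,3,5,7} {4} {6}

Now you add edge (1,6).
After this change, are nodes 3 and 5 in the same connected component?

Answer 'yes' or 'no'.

Answer: yes

Derivation:
Initial components: {0,1,2,3,5,7} {4} {6}
Adding edge (1,6): merges {0,1,2,3,5,7} and {6}.
New components: {0,1,2,3,5,6,7} {4}
Are 3 and 5 in the same component? yes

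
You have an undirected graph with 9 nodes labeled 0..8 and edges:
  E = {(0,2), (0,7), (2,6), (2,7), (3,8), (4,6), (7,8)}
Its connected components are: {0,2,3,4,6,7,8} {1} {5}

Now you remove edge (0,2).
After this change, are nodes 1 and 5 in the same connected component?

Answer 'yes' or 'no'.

Initial components: {0,2,3,4,6,7,8} {1} {5}
Removing edge (0,2): not a bridge — component count unchanged at 3.
New components: {0,2,3,4,6,7,8} {1} {5}
Are 1 and 5 in the same component? no

Answer: no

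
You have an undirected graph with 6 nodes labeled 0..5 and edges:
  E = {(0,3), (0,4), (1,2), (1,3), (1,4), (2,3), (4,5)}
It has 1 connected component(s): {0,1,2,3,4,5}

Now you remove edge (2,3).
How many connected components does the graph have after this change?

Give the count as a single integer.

Initial component count: 1
Remove (2,3): not a bridge. Count unchanged: 1.
  After removal, components: {0,1,2,3,4,5}
New component count: 1

Answer: 1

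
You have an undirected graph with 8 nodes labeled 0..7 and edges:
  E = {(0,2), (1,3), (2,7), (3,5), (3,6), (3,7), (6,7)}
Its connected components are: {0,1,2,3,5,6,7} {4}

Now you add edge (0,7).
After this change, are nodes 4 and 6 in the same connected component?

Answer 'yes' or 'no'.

Initial components: {0,1,2,3,5,6,7} {4}
Adding edge (0,7): both already in same component {0,1,2,3,5,6,7}. No change.
New components: {0,1,2,3,5,6,7} {4}
Are 4 and 6 in the same component? no

Answer: no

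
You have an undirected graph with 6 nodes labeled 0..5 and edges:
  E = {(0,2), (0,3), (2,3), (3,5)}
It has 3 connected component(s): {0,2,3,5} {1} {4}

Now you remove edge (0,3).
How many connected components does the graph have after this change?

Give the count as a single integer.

Answer: 3

Derivation:
Initial component count: 3
Remove (0,3): not a bridge. Count unchanged: 3.
  After removal, components: {0,2,3,5} {1} {4}
New component count: 3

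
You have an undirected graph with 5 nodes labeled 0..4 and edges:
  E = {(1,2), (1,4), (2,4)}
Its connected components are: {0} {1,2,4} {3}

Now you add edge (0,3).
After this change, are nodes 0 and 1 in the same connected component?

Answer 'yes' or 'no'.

Answer: no

Derivation:
Initial components: {0} {1,2,4} {3}
Adding edge (0,3): merges {0} and {3}.
New components: {0,3} {1,2,4}
Are 0 and 1 in the same component? no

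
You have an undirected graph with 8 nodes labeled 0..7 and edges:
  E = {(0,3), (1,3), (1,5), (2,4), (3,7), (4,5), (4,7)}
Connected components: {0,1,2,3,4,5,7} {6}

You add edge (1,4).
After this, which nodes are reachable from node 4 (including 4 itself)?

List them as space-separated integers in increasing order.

Answer: 0 1 2 3 4 5 7

Derivation:
Before: nodes reachable from 4: {0,1,2,3,4,5,7}
Adding (1,4): both endpoints already in same component. Reachability from 4 unchanged.
After: nodes reachable from 4: {0,1,2,3,4,5,7}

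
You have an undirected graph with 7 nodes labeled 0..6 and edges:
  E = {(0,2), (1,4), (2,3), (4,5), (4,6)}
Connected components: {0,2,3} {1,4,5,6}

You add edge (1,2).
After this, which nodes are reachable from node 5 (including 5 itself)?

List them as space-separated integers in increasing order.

Answer: 0 1 2 3 4 5 6

Derivation:
Before: nodes reachable from 5: {1,4,5,6}
Adding (1,2): merges 5's component with another. Reachability grows.
After: nodes reachable from 5: {0,1,2,3,4,5,6}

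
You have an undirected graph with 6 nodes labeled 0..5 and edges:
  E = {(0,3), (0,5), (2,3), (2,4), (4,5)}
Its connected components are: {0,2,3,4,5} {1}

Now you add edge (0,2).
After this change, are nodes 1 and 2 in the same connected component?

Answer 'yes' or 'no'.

Initial components: {0,2,3,4,5} {1}
Adding edge (0,2): both already in same component {0,2,3,4,5}. No change.
New components: {0,2,3,4,5} {1}
Are 1 and 2 in the same component? no

Answer: no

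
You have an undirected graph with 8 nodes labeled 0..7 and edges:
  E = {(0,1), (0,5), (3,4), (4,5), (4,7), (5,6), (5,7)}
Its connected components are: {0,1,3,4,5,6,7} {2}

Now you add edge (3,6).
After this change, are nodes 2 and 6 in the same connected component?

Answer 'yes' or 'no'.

Initial components: {0,1,3,4,5,6,7} {2}
Adding edge (3,6): both already in same component {0,1,3,4,5,6,7}. No change.
New components: {0,1,3,4,5,6,7} {2}
Are 2 and 6 in the same component? no

Answer: no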